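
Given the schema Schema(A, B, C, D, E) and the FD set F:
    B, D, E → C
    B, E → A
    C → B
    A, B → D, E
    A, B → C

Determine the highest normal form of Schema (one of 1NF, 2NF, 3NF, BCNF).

3NF

Candidate keys: {A, B}, {A, C}, {B, E}, {C, E}. Prime attributes: {A, B, C, E}.
C → B: {C}⁺ = {B, C}, which is not all of the attributes, so the left side is not a superkey — BCNF is violated.
Since {B} ⊆ prime attributes and every other non-superkey FD also has a prime right side, the schema is in 3NF.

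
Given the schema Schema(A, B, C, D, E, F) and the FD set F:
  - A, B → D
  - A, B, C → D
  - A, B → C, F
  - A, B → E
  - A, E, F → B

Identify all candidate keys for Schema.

{A, B}, {A, E, F}

No FD produces {A}, so it must be in every candidate key.
Closure of {A, B} is {A, B, C, D, E, F}, the whole schema; {A, B} is a candidate key.
Closure of {A, E, F} is {A, B, C, D, E, F}, the whole schema; {A, E, F} is a candidate key.
These are minimal and exhaustive — every other superkey contains one of them.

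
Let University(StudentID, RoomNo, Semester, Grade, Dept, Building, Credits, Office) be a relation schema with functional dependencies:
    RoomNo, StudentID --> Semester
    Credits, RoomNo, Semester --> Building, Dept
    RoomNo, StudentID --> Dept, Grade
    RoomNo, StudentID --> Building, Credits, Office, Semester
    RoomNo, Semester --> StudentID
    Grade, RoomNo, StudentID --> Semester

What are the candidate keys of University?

No FD produces {RoomNo}, so it must be in every candidate key.
{RoomNo, Semester}⁺ = {Building, Credits, Dept, Grade, Office, RoomNo, Semester, StudentID} — all of the relation — so {RoomNo, Semester} is a candidate key.
{RoomNo, StudentID}⁺ = {Building, Credits, Dept, Grade, Office, RoomNo, Semester, StudentID} — all of the relation — so {RoomNo, StudentID} is a candidate key.
Any other superkey properly contains one of these, so there are no further candidate keys.

{RoomNo, Semester}, {RoomNo, StudentID}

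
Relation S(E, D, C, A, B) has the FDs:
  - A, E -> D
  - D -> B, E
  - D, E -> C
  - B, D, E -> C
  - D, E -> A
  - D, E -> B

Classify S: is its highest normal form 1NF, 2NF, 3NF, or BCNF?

BCNF

Candidate keys: {A, E}, {D}. Prime attributes: {A, D, E}.
Each dependency's left side is a superkey — BCNF holds.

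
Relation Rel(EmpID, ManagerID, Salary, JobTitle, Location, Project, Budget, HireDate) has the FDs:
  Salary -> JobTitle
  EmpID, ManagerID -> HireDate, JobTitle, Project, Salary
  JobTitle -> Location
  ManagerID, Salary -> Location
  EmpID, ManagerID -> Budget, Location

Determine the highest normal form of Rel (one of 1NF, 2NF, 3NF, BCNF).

2NF

Candidate key: {EmpID, ManagerID}. Prime attributes: {EmpID, ManagerID}.
Salary -> JobTitle: {Salary}⁺ = {JobTitle, Location, Salary}, which is not all of the attributes, so the left side is not a superkey — BCNF is violated.
Salary -> JobTitle determines the non-prime attribute {JobTitle} from a non-superkey — 3NF is violated.
No non-prime attribute depends on a proper subset of any candidate key, so 2NF holds.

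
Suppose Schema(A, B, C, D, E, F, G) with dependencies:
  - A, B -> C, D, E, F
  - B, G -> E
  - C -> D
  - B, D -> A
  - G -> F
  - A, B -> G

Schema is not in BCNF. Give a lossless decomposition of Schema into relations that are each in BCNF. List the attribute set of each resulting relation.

{A, B, C, G}; {B, E, G}; {C, D}; {F, G}

Candidate keys of the original relation: {A, B}, {B, C}, {B, D}.
In {A, B, C, D, E, F, G}, {B, G} is not a superkey ({B, G}⁺ restricted to this set is {B, E, F, G}), so split on B, G -> E, F into {B, E, F, G} and {A, B, C, D, G}.
In {B, E, F, G}, {G} is not a superkey ({G}⁺ restricted to this set is {F, G}), so split on G -> F into {F, G} and {B, E, G}.
{F, G} is in BCNF.
{B, E, G} is in BCNF.
In {A, B, C, D, G}, {C} is not a superkey ({C}⁺ restricted to this set is {C, D}), so split on C -> D into {C, D} and {A, B, C, G}.
{C, D} is in BCNF.
{A, B, C, G} is in BCNF.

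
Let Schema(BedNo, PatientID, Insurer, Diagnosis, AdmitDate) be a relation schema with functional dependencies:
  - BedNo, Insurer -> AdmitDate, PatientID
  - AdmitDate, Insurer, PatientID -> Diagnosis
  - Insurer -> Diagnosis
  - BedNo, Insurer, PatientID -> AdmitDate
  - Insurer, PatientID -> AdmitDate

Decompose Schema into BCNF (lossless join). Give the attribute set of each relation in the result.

Candidate key of the original relation: {BedNo, Insurer}.
In {AdmitDate, BedNo, Diagnosis, Insurer, PatientID}, {AdmitDate, Insurer, PatientID} is not a superkey ({AdmitDate, Insurer, PatientID}⁺ restricted to this set is {AdmitDate, Diagnosis, Insurer, PatientID}), so split on AdmitDate, Insurer, PatientID -> Diagnosis into {AdmitDate, Diagnosis, Insurer, PatientID} and {AdmitDate, BedNo, Insurer, PatientID}.
In {AdmitDate, Diagnosis, Insurer, PatientID}, {Insurer} is not a superkey ({Insurer}⁺ restricted to this set is {Diagnosis, Insurer}), so split on Insurer -> Diagnosis into {Diagnosis, Insurer} and {AdmitDate, Insurer, PatientID}.
{Diagnosis, Insurer} has no BCNF violation.
{AdmitDate, Insurer, PatientID} has no BCNF violation.
In {AdmitDate, BedNo, Insurer, PatientID}, {Insurer, PatientID} is not a superkey ({Insurer, PatientID}⁺ restricted to this set is {AdmitDate, Insurer, PatientID}), so split on Insurer, PatientID -> AdmitDate into {AdmitDate, Insurer, PatientID} and {BedNo, Insurer, PatientID}.
{AdmitDate, Insurer, PatientID} has no BCNF violation.
{BedNo, Insurer, PatientID} has no BCNF violation.

{AdmitDate, Insurer, PatientID}; {BedNo, Insurer, PatientID}; {Diagnosis, Insurer}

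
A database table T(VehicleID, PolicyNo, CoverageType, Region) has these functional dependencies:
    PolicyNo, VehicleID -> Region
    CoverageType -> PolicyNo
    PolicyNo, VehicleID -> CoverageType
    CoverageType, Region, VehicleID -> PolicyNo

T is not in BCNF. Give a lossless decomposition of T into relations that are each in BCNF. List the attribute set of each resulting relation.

Candidate keys of the original relation: {CoverageType, VehicleID}, {PolicyNo, VehicleID}.
In {CoverageType, PolicyNo, Region, VehicleID}, {CoverageType} is not a superkey ({CoverageType}⁺ restricted to this set is {CoverageType, PolicyNo}), so split on CoverageType -> PolicyNo into {CoverageType, PolicyNo} and {CoverageType, Region, VehicleID}.
{CoverageType, PolicyNo}: every determinant is a superkey — BCNF.
{CoverageType, Region, VehicleID}: every determinant is a superkey — BCNF.

{CoverageType, PolicyNo}; {CoverageType, Region, VehicleID}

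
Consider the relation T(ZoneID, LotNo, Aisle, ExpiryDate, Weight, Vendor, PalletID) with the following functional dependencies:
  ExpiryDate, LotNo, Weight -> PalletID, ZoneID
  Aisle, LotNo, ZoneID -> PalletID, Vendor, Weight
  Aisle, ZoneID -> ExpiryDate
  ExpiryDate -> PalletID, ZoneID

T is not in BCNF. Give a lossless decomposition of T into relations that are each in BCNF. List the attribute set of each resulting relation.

Candidate keys of the original relation: {Aisle, ExpiryDate, LotNo}, {Aisle, LotNo, ZoneID}.
{Aisle, ExpiryDate, LotNo, PalletID, Vendor, Weight, ZoneID}: {ExpiryDate, LotNo, Weight} determines {ExpiryDate, LotNo, PalletID, Weight, ZoneID} here but is not a superkey — split on ExpiryDate, LotNo, Weight -> PalletID, ZoneID, giving {ExpiryDate, LotNo, PalletID, Weight, ZoneID} and {Aisle, ExpiryDate, LotNo, Vendor, Weight}.
{ExpiryDate, LotNo, PalletID, Weight, ZoneID}: {ExpiryDate} determines {ExpiryDate, PalletID, ZoneID} here but is not a superkey — split on ExpiryDate -> PalletID, ZoneID, giving {ExpiryDate, PalletID, ZoneID} and {ExpiryDate, LotNo, Weight}.
{ExpiryDate, PalletID, ZoneID} has no BCNF violation.
{ExpiryDate, LotNo, Weight} has no BCNF violation.
{Aisle, ExpiryDate, LotNo, Vendor, Weight} has no BCNF violation.

{Aisle, ExpiryDate, LotNo, Vendor, Weight}; {ExpiryDate, PalletID, ZoneID}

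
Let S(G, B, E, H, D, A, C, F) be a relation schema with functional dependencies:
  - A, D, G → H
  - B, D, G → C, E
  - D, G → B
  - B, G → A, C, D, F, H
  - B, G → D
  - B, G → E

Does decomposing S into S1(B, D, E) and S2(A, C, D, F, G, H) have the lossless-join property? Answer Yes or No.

No

S1 ∩ S2 = {D}; its closure under F is {D}.
S1 ⊄ {D} and S2 ⊄ {D}, so the split is lossy.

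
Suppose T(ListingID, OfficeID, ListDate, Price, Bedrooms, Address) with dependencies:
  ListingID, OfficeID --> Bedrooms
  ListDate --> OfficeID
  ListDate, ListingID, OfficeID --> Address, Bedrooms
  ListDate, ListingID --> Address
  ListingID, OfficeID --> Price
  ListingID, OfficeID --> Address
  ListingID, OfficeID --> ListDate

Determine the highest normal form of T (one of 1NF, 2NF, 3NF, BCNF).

3NF

Candidate keys: {ListDate, ListingID}, {ListingID, OfficeID}. Prime attributes: {ListDate, ListingID, OfficeID}.
ListDate --> OfficeID: {ListDate}⁺ = {ListDate, OfficeID}, which is not all of the attributes, so the left side is not a superkey — BCNF is violated.
Since {OfficeID} ⊆ prime attributes and every other non-superkey FD also has a prime right side, the schema is in 3NF.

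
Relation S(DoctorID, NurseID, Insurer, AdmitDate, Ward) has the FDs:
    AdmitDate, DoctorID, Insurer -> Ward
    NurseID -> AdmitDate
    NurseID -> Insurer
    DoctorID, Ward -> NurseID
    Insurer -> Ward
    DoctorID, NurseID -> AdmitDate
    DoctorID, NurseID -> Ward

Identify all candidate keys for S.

{DoctorID, Insurer}, {DoctorID, NurseID}, {DoctorID, Ward}

{DoctorID} never appears on the right of any FD, so every key must include it.
{DoctorID, Insurer}⁺ = {AdmitDate, DoctorID, Insurer, NurseID, Ward} — all of the relation — so {DoctorID, Insurer} is a candidate key.
{DoctorID, NurseID}⁺ = {AdmitDate, DoctorID, Insurer, NurseID, Ward} — all of the relation — so {DoctorID, NurseID} is a candidate key.
{DoctorID, Ward}⁺ = {AdmitDate, DoctorID, Insurer, NurseID, Ward} — all of the relation — so {DoctorID, Ward} is a candidate key.
Any other superkey properly contains one of these, so there are no further candidate keys.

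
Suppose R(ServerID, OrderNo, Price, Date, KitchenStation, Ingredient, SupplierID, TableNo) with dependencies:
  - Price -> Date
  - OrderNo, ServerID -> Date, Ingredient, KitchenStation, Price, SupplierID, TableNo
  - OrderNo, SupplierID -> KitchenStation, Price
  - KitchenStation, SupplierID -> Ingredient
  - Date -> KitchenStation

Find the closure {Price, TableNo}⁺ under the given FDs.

{Date, KitchenStation, Price, TableNo}

Start with {Price, TableNo}.
Price -> Date applies; add {Date} → now {Date, Price, TableNo}.
Date -> KitchenStation applies; add {KitchenStation} → now {Date, KitchenStation, Price, TableNo}.
No further FD applies.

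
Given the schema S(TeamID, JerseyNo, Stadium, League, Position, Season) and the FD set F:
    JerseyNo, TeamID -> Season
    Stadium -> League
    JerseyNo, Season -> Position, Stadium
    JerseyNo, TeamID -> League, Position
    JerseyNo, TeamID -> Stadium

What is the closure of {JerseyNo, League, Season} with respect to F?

{JerseyNo, League, Position, Season, Stadium}

Start with {JerseyNo, League, Season}.
JerseyNo, Season -> Position, Stadium applies; add {Position, Stadium} → now {JerseyNo, League, Position, Season, Stadium}.
No further FD applies.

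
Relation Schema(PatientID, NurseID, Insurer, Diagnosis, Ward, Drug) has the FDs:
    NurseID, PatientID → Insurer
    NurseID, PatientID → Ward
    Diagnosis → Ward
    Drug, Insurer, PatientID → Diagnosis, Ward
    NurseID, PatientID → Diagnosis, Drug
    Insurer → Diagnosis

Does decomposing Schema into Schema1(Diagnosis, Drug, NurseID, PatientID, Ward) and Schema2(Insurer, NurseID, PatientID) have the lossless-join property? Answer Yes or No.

Yes

The shared attributes are {NurseID, PatientID} and {NurseID, PatientID}⁺ = {Diagnosis, Drug, Insurer, NurseID, PatientID, Ward}.
This includes all of Schema1, so the common attributes are a superkey of Schema1 — the join is lossless.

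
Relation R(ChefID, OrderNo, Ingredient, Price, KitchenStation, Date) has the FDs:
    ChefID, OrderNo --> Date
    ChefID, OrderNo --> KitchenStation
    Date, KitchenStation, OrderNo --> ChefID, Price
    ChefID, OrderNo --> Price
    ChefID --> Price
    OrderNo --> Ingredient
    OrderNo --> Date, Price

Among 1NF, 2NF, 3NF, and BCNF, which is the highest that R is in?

Candidate keys: {ChefID, OrderNo}, {KitchenStation, OrderNo}. Prime attributes: {ChefID, KitchenStation, OrderNo}.
For ChefID --> Price we have {ChefID}⁺ = {ChefID, Price}; {ChefID} is not a superkey, so BCNF fails.
ChefID --> Price determines the non-prime attribute {Price} from a non-superkey — 3NF is violated.
{ChefID} is a proper subset of the key {ChefID, OrderNo}, and {ChefID}⁺ contains the non-prime attribute {Price} — a partial dependency, so 2NF is violated.

1NF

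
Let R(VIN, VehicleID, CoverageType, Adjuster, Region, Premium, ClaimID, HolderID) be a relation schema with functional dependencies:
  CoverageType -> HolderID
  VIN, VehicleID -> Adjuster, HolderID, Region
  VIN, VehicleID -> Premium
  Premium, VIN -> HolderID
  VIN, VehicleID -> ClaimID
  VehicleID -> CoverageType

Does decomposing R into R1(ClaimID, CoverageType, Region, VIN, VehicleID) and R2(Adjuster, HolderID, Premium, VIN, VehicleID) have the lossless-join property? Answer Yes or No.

Yes

R1 ∩ R2 = {VIN, VehicleID}; its closure under F is {Adjuster, ClaimID, CoverageType, HolderID, Premium, Region, VIN, VehicleID}.
Since R1 ⊆ {Adjuster, ClaimID, CoverageType, HolderID, Premium, Region, VIN, VehicleID}, the intersection is a superkey of R1; the decomposition is lossless.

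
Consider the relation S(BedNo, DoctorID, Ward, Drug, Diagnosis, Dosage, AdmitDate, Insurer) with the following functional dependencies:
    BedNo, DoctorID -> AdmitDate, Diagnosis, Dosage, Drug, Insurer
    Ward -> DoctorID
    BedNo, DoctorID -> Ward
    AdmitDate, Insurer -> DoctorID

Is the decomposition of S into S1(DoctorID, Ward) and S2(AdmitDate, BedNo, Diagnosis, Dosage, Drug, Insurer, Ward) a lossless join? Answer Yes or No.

The shared attributes are {Ward} and {Ward}⁺ = {DoctorID, Ward}.
This includes all of S1, so the common attributes are a superkey of S1 — the join is lossless.

Yes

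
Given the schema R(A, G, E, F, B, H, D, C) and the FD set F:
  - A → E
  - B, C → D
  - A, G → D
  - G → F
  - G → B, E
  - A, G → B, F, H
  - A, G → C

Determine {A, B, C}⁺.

Start with {A, B, C}.
A → E applies; add {E} → now {A, B, C, E}.
B, C → D applies; add {D} → now {A, B, C, D, E}.
No further FD applies.

{A, B, C, D, E}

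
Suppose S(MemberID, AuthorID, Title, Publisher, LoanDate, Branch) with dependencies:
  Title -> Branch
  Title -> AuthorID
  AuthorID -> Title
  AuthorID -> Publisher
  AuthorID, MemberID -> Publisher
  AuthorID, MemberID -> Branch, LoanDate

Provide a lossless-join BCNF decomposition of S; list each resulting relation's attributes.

Candidate keys of the original relation: {AuthorID, MemberID}, {MemberID, Title}.
{AuthorID, Branch, LoanDate, MemberID, Publisher, Title}: {Title} determines {AuthorID, Branch, Publisher, Title} here but is not a superkey — split on Title -> AuthorID, Branch, Publisher, giving {AuthorID, Branch, Publisher, Title} and {LoanDate, MemberID, Title}.
{AuthorID, Branch, Publisher, Title} is in BCNF.
{LoanDate, MemberID, Title} is in BCNF.

{AuthorID, Branch, Publisher, Title}; {LoanDate, MemberID, Title}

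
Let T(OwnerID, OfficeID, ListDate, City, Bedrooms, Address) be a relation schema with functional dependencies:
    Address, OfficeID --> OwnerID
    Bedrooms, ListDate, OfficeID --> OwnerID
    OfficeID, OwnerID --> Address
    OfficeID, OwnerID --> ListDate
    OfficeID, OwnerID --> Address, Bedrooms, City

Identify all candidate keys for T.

No FD produces {OfficeID}, so it must be in every candidate key.
{Address, OfficeID} is a candidate key since {Address, OfficeID}⁺ = {Address, Bedrooms, City, ListDate, OfficeID, OwnerID} covers every attribute.
{OfficeID, OwnerID} is a candidate key since {OfficeID, OwnerID}⁺ = {Address, Bedrooms, City, ListDate, OfficeID, OwnerID} covers every attribute.
{Bedrooms, ListDate, OfficeID} is a candidate key since {Bedrooms, ListDate, OfficeID}⁺ = {Address, Bedrooms, City, ListDate, OfficeID, OwnerID} covers every attribute.
These are minimal and exhaustive — every other superkey contains one of them.

{Address, OfficeID}, {Bedrooms, ListDate, OfficeID}, {OfficeID, OwnerID}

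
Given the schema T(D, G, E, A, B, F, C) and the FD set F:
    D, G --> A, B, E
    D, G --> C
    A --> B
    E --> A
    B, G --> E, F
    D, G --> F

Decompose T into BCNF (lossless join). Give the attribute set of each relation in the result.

Candidate key of the original relation: {D, G}.
In {A, B, C, D, E, F, G}, {A} is not a superkey ({A}⁺ restricted to this set is {A, B}), so split on A --> B into {A, B} and {A, C, D, E, F, G}.
{A, B}: every determinant is a superkey — BCNF.
In {A, C, D, E, F, G}, {E} is not a superkey ({E}⁺ restricted to this set is {A, E}), so split on E --> A into {A, E} and {C, D, E, F, G}.
{A, E}: every determinant is a superkey — BCNF.
In {C, D, E, F, G}, {E, G} is not a superkey ({E, G}⁺ restricted to this set is {E, F, G}), so split on E, G --> F into {E, F, G} and {C, D, E, G}.
{E, F, G}: every determinant is a superkey — BCNF.
{C, D, E, G}: every determinant is a superkey — BCNF.

{A, B}; {A, E}; {C, D, E, G}; {E, F, G}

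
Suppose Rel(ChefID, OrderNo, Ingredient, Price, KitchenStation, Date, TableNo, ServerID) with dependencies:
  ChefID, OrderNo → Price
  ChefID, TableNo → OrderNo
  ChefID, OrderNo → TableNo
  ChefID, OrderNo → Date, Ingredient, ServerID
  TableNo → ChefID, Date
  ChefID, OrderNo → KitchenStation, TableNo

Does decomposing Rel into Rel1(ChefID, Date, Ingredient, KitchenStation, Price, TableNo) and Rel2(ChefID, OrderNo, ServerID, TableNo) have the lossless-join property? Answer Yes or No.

Yes

The shared attributes are {ChefID, TableNo} and {ChefID, TableNo}⁺ = {ChefID, Date, Ingredient, KitchenStation, OrderNo, Price, ServerID, TableNo}.
This includes all of Rel1, so the common attributes are a superkey of Rel1 — the join is lossless.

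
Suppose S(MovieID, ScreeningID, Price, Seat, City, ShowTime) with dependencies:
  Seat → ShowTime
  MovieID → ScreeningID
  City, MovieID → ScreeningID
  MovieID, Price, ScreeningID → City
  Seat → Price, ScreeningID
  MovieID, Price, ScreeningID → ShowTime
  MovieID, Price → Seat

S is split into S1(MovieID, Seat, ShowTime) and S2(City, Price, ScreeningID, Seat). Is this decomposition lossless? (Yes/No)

Common attributes: {Seat}; their closure is {Price, ScreeningID, Seat, ShowTime}.
S1 ⊄ {Price, ScreeningID, Seat, ShowTime} and S2 ⊄ {Price, ScreeningID, Seat, ShowTime}, so the split is lossy.

No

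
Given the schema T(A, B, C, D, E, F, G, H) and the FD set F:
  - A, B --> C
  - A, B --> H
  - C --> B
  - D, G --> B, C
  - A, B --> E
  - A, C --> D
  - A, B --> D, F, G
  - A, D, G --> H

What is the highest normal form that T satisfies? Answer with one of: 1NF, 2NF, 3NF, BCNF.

3NF

Candidate keys: {A, B}, {A, C}, {A, D, G}. Prime attributes: {A, B, C, D, G}.
C --> B breaks BCNF: {C}⁺ = {B, C}, so {C} is not a superkey.
Its right-hand attributes {B} are all prime, as are those of every other non-superkey FD — the relation is in 3NF.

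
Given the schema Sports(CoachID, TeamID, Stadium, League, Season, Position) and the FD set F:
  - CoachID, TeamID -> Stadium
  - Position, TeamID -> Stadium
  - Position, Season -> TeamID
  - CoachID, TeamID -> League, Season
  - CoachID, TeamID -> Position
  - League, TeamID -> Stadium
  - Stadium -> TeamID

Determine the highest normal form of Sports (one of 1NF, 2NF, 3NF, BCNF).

3NF

Candidate keys: {CoachID, Position, Season}, {CoachID, Stadium}, {CoachID, TeamID}. Prime attributes: {CoachID, Position, Season, Stadium, TeamID}.
For Position, TeamID -> Stadium we have {Position, TeamID}⁺ = {Position, Stadium, TeamID}; {Position, TeamID} is not a superkey, so BCNF fails.
Since {Stadium} ⊆ prime attributes and every other non-superkey FD also has a prime right side, the schema is in 3NF.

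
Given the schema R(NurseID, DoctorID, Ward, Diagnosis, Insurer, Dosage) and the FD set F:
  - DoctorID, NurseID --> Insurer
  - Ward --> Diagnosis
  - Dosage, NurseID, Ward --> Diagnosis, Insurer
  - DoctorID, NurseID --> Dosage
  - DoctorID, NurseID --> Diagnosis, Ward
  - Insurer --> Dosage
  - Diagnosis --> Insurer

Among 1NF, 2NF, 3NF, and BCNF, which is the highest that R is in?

Candidate key: {DoctorID, NurseID}. Prime attributes: {DoctorID, NurseID}.
Ward --> Diagnosis breaks BCNF: {Ward}⁺ = {Diagnosis, Dosage, Insurer, Ward}, so {Ward} is not a superkey.
Ward --> Diagnosis determines the non-prime attribute {Diagnosis} from a non-superkey — 3NF is violated.
No proper subset of a key has a non-prime attribute in its closure, so there is no partial dependency; 2NF holds.

2NF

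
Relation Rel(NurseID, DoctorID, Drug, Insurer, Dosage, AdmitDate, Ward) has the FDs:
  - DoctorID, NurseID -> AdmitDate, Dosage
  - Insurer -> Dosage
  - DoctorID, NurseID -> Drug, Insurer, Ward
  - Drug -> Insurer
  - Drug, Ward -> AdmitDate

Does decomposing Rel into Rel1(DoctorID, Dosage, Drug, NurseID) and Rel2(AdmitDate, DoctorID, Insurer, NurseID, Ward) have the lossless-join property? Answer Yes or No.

The shared attributes are {DoctorID, NurseID} and {DoctorID, NurseID}⁺ = {AdmitDate, DoctorID, Dosage, Drug, Insurer, NurseID, Ward}.
Since Rel1 ⊆ {AdmitDate, DoctorID, Dosage, Drug, Insurer, NurseID, Ward}, the intersection is a superkey of Rel1; the decomposition is lossless.

Yes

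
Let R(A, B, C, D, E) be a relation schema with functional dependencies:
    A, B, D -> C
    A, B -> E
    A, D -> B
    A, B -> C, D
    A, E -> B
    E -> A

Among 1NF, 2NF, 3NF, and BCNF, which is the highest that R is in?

Candidate keys: {A, B}, {A, D}, {E}. Prime attributes: {A, B, D, E}.
Each dependency's left side is a superkey — BCNF holds.

BCNF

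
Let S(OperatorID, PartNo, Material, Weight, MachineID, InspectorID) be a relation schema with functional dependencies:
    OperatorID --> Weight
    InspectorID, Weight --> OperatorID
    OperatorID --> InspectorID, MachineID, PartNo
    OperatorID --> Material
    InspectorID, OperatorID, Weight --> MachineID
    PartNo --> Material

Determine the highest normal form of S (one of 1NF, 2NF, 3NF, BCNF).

Candidate keys: {InspectorID, Weight}, {OperatorID}. Prime attributes: {InspectorID, OperatorID, Weight}.
PartNo --> Material breaks BCNF: {PartNo}⁺ = {Material, PartNo}, so {PartNo} is not a superkey.
Because {Material} is non-prime and the left side of PartNo --> Material is not a superkey, the relation is not in 3NF.
No non-prime attribute depends on a proper subset of any candidate key, so 2NF holds.

2NF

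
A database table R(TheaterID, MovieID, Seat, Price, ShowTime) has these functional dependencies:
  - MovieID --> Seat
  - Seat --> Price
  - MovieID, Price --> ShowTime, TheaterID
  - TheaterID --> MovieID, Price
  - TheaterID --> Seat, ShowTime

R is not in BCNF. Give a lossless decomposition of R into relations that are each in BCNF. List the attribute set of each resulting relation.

Candidate keys of the original relation: {MovieID}, {TheaterID}.
{MovieID, Price, Seat, ShowTime, TheaterID}: {Seat} determines {Price, Seat} here but is not a superkey — split on Seat --> Price, giving {Price, Seat} and {MovieID, Seat, ShowTime, TheaterID}.
{Price, Seat} has no BCNF violation.
{MovieID, Seat, ShowTime, TheaterID} has no BCNF violation.

{MovieID, Seat, ShowTime, TheaterID}; {Price, Seat}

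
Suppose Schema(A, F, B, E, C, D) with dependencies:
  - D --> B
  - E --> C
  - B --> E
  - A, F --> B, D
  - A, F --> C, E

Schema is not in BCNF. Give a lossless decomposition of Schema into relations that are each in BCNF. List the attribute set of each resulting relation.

{A, D, F}; {B, D}; {B, E}; {C, E}

Candidate key of the original relation: {A, F}.
Within {A, B, C, D, E, F}: {D}⁺ ∩ {A, B, C, D, E, F} = {B, C, D, E}, not the whole set, so D --> B, C, E violates BCNF; decompose into {B, C, D, E} and {A, D, F}.
Within {B, C, D, E}: {E}⁺ ∩ {B, C, D, E} = {C, E}, not the whole set, so E --> C violates BCNF; decompose into {C, E} and {B, D, E}.
{C, E} has no BCNF violation.
Within {B, D, E}: {B}⁺ ∩ {B, D, E} = {B, E}, not the whole set, so B --> E violates BCNF; decompose into {B, E} and {B, D}.
{B, E} has no BCNF violation.
{B, D} has no BCNF violation.
{A, D, F} has no BCNF violation.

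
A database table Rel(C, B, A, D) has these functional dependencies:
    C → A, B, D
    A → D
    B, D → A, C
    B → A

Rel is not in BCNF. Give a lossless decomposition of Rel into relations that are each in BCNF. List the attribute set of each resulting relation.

Candidate keys of the original relation: {B}, {C}.
Within {A, B, C, D}: {A}⁺ ∩ {A, B, C, D} = {A, D}, not the whole set, so A → D violates BCNF; decompose into {A, D} and {A, B, C}.
{A, D}: every determinant is a superkey — BCNF.
{A, B, C}: every determinant is a superkey — BCNF.

{A, B, C}; {A, D}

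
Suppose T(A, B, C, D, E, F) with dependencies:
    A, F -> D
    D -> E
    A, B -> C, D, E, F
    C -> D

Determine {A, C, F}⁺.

Start with {A, C, F}.
A, F -> D applies; add {D} → now {A, C, D, F}.
D -> E applies; add {E} → now {A, C, D, E, F}.
No further FD applies.

{A, C, D, E, F}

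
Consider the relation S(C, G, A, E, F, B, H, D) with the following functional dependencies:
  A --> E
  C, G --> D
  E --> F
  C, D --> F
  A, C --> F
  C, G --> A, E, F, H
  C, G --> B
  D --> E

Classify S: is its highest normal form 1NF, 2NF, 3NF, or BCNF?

Candidate key: {C, G}. Prime attributes: {C, G}.
A --> E: {A}⁺ = {A, E, F}, which is not all of the attributes, so the left side is not a superkey — BCNF is violated.
Because {E} is non-prime and the left side of A --> E is not a superkey, the relation is not in 3NF.
No non-prime attribute depends on a proper subset of any candidate key, so 2NF holds.

2NF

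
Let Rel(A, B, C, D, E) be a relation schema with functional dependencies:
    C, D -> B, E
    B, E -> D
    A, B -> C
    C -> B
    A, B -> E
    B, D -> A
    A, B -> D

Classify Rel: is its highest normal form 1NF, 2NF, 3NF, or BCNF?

3NF

Candidate keys: {A, B}, {A, C}, {B, D}, {B, E}, {C, D}, {C, E}. Prime attributes: {A, B, C, D, E}.
C -> B: {C}⁺ = {B, C}, which is not all of the attributes, so the left side is not a superkey — BCNF is violated.
But every attribute on its right side ({B}) is prime, and the same holds for every other non-superkey FD, so 3NF still holds.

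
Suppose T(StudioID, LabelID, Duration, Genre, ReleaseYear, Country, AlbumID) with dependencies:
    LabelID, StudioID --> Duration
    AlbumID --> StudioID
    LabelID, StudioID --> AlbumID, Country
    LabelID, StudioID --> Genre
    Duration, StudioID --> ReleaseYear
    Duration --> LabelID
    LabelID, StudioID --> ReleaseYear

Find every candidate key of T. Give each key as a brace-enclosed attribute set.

{AlbumID, Duration}⁺ = {AlbumID, Country, Duration, Genre, LabelID, ReleaseYear, StudioID} — all of the relation — so {AlbumID, Duration} is a candidate key.
{AlbumID, LabelID}⁺ = {AlbumID, Country, Duration, Genre, LabelID, ReleaseYear, StudioID} — all of the relation — so {AlbumID, LabelID} is a candidate key.
{Duration, StudioID}⁺ = {AlbumID, Country, Duration, Genre, LabelID, ReleaseYear, StudioID} — all of the relation — so {Duration, StudioID} is a candidate key.
{LabelID, StudioID}⁺ = {AlbumID, Country, Duration, Genre, LabelID, ReleaseYear, StudioID} — all of the relation — so {LabelID, StudioID} is a candidate key.
These are minimal and exhaustive — every other superkey contains one of them.

{AlbumID, Duration}, {AlbumID, LabelID}, {Duration, StudioID}, {LabelID, StudioID}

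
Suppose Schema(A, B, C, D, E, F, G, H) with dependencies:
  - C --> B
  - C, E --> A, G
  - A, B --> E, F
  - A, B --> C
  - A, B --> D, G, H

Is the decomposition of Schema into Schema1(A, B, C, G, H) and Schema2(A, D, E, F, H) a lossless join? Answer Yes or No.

Common attributes: {A, H}; their closure is {A, H}.
The closure covers neither Schema1 nor Schema2 entirely; the join is not lossless.

No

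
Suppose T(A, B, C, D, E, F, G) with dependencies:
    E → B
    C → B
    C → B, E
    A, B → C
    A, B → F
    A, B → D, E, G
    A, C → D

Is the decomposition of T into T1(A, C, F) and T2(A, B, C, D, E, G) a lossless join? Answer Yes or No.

Yes

The shared attributes are {A, C} and {A, C}⁺ = {A, B, C, D, E, F, G}.
T1 is contained in that closure, so T1 ∩ T2 → T1 holds and the join is lossless.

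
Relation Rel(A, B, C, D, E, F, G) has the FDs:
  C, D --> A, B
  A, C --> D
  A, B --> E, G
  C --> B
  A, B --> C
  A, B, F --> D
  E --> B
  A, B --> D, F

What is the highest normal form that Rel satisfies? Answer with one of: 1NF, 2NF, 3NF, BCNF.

3NF

Candidate keys: {A, B}, {A, C}, {A, E}, {C, D}. Prime attributes: {A, B, C, D, E}.
C --> B breaks BCNF: {C}⁺ = {B, C}, so {C} is not a superkey.
Its right-hand attributes {B} are all prime, as are those of every other non-superkey FD — the relation is in 3NF.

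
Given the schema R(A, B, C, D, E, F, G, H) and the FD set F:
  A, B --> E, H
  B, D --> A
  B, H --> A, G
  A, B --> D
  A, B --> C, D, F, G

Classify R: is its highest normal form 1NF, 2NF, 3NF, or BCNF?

BCNF

Candidate keys: {A, B}, {B, D}, {B, H}. Prime attributes: {A, B, D, H}.
The left-hand side of every FD is a superkey, so BCNF is satisfied.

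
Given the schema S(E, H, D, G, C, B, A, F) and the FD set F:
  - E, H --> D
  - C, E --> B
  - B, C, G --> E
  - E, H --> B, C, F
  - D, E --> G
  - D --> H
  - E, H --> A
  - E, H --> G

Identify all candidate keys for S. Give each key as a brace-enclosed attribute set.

{B, C, D, G}, {B, C, G, H}, {D, E}, {E, H}

{D, E}⁺ = {A, B, C, D, E, F, G, H} — all of the relation — so {D, E} is a candidate key.
{E, H}⁺ = {A, B, C, D, E, F, G, H} — all of the relation — so {E, H} is a candidate key.
{B, C, D, G}⁺ = {A, B, C, D, E, F, G, H} — all of the relation — so {B, C, D, G} is a candidate key.
{B, C, G, H}⁺ = {A, B, C, D, E, F, G, H} — all of the relation — so {B, C, G, H} is a candidate key.
Any other superkey properly contains one of these, so there are no further candidate keys.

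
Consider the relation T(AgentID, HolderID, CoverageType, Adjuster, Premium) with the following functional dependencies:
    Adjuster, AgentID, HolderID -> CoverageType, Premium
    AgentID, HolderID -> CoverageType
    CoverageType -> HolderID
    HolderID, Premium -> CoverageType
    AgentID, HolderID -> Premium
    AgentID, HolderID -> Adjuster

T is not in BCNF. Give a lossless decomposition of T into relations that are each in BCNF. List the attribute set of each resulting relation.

Candidate keys of the original relation: {AgentID, CoverageType}, {AgentID, HolderID}.
In {Adjuster, AgentID, CoverageType, HolderID, Premium}, {CoverageType} is not a superkey ({CoverageType}⁺ restricted to this set is {CoverageType, HolderID}), so split on CoverageType -> HolderID into {CoverageType, HolderID} and {Adjuster, AgentID, CoverageType, Premium}.
{CoverageType, HolderID}: every determinant is a superkey — BCNF.
{Adjuster, AgentID, CoverageType, Premium}: every determinant is a superkey — BCNF.

{Adjuster, AgentID, CoverageType, Premium}; {CoverageType, HolderID}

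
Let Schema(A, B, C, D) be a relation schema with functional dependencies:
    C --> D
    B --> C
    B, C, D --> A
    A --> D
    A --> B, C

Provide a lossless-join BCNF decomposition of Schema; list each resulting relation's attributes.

Candidate keys of the original relation: {A}, {B}.
{A, B, C, D}: {C} determines {C, D} here but is not a superkey — split on C --> D, giving {C, D} and {A, B, C}.
{C, D} has no BCNF violation.
{A, B, C} has no BCNF violation.

{A, B, C}; {C, D}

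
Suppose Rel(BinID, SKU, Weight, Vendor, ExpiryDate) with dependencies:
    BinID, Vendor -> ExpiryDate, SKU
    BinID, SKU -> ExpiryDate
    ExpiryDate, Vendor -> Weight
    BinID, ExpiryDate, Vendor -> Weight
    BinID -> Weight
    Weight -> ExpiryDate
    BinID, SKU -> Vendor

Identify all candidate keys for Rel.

No FD produces {BinID}, so it must be in every candidate key.
{BinID, SKU}⁺ = {BinID, ExpiryDate, SKU, Vendor, Weight}, which is every attribute, so {BinID, SKU} is a candidate key.
{BinID, Vendor}⁺ = {BinID, ExpiryDate, SKU, Vendor, Weight}, which is every attribute, so {BinID, Vendor} is a candidate key.
These are minimal and exhaustive — every other superkey contains one of them.

{BinID, SKU}, {BinID, Vendor}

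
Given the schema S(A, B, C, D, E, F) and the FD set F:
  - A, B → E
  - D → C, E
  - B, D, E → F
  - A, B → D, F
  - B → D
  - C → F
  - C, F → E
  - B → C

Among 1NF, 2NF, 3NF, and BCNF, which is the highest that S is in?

1NF

Candidate key: {A, B}. Prime attributes: {A, B}.
D → C, E: {D}⁺ = {C, D, E, F}, which is not all of the attributes, so the left side is not a superkey — BCNF is violated.
D → C, E determines the non-prime attributes {C, E} from a non-superkey — 3NF is violated.
Since {B} ⊂ {A, B} and {B}⁺ ⊇ {C, D, E, F} with {C, D, E, F} non-prime, there is a partial dependency; 2NF fails.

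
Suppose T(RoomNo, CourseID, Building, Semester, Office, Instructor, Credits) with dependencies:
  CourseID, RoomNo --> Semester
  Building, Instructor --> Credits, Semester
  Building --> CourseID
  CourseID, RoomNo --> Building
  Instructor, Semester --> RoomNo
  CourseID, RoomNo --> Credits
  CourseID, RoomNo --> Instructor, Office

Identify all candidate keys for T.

{Building, Instructor}, {Building, RoomNo}, {CourseID, Instructor, Semester}, {CourseID, RoomNo}

{Building, Instructor} is a candidate key since {Building, Instructor}⁺ = {Building, CourseID, Credits, Instructor, Office, RoomNo, Semester} covers every attribute.
{Building, RoomNo} is a candidate key since {Building, RoomNo}⁺ = {Building, CourseID, Credits, Instructor, Office, RoomNo, Semester} covers every attribute.
{CourseID, RoomNo} is a candidate key since {CourseID, RoomNo}⁺ = {Building, CourseID, Credits, Instructor, Office, RoomNo, Semester} covers every attribute.
{CourseID, Instructor, Semester} is a candidate key since {CourseID, Instructor, Semester}⁺ = {Building, CourseID, Credits, Instructor, Office, RoomNo, Semester} covers every attribute.
No proper subset of any of these is a key, and no other minimal superkey exists.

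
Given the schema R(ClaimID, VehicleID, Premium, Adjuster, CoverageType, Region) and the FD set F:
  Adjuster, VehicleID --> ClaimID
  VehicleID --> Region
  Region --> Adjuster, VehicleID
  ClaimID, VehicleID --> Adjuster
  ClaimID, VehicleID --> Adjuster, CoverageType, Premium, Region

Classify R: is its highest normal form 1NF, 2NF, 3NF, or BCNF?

BCNF

Candidate keys: {Region}, {VehicleID}. Prime attributes: {Region, VehicleID}.
Each dependency's left side is a superkey — BCNF holds.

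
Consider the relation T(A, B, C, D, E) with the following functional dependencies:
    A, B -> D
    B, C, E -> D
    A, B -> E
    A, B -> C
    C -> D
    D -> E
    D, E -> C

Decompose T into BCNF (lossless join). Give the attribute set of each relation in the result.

{A, B, C}; {C, D, E}

Candidate key of the original relation: {A, B}.
Within {A, B, C, D, E}: {B, C, E}⁺ ∩ {A, B, C, D, E} = {B, C, D, E}, not the whole set, so B, C, E -> D violates BCNF; decompose into {B, C, D, E} and {A, B, C, E}.
Within {B, C, D, E}: {C}⁺ ∩ {B, C, D, E} = {C, D, E}, not the whole set, so C -> D, E violates BCNF; decompose into {C, D, E} and {B, C}.
{C, D, E}: every determinant is a superkey — BCNF.
{B, C}: every determinant is a superkey — BCNF.
Within {A, B, C, E}: {C}⁺ ∩ {A, B, C, E} = {C, E}, not the whole set, so C -> E violates BCNF; decompose into {C, E} and {A, B, C}.
{C, E}: every determinant is a superkey — BCNF.
{A, B, C}: every determinant is a superkey — BCNF.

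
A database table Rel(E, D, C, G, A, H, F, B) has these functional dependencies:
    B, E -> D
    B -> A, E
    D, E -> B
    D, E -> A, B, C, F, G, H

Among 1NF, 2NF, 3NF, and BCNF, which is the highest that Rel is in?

BCNF

Candidate keys: {B}, {D, E}. Prime attributes: {B, D, E}.
The left-hand side of every FD is a superkey, so BCNF is satisfied.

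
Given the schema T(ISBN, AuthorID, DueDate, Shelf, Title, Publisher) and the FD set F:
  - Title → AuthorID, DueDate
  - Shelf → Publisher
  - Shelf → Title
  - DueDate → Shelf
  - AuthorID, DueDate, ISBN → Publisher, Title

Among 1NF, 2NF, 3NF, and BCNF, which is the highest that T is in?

Candidate keys: {DueDate, ISBN}, {ISBN, Shelf}, {ISBN, Title}. Prime attributes: {DueDate, ISBN, Shelf, Title}.
For Title → AuthorID, DueDate we have {Title}⁺ = {AuthorID, DueDate, Publisher, Shelf, Title}; {Title} is not a superkey, so BCNF fails.
Title → AuthorID, DueDate has non-prime {AuthorID} on the right and a non-superkey on the left, so 3NF fails.
Since {DueDate} ⊂ {DueDate, ISBN} and {DueDate}⁺ ⊇ {AuthorID, Publisher} with {AuthorID, Publisher} non-prime, there is a partial dependency; 2NF fails.

1NF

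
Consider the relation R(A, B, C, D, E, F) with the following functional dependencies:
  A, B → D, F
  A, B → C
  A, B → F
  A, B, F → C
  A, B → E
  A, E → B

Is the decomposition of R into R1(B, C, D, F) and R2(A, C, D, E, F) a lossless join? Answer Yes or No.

No

The shared attributes are {C, D, F} and {C, D, F}⁺ = {C, D, F}.
Neither R1 nor R2 is contained in that closure, so the decomposition is lossy.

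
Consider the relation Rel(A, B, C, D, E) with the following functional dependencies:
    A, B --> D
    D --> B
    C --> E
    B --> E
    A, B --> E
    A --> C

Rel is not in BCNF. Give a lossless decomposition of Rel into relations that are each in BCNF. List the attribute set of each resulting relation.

Candidate keys of the original relation: {A, B}, {A, D}.
Within {A, B, C, D, E}: {D}⁺ ∩ {A, B, C, D, E} = {B, D, E}, not the whole set, so D --> B, E violates BCNF; decompose into {B, D, E} and {A, C, D}.
Within {B, D, E}: {B}⁺ ∩ {B, D, E} = {B, E}, not the whole set, so B --> E violates BCNF; decompose into {B, E} and {B, D}.
{B, E} is in BCNF.
{B, D} is in BCNF.
Within {A, C, D}: {A}⁺ ∩ {A, C, D} = {A, C}, not the whole set, so A --> C violates BCNF; decompose into {A, C} and {A, D}.
{A, C} is in BCNF.
{A, D} is in BCNF.

{A, C}; {A, D}; {B, D}; {B, E}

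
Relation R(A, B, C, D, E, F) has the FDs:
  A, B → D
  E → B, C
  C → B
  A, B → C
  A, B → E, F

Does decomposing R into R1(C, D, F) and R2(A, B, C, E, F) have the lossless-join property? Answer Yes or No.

The shared attributes are {C, F} and {C, F}⁺ = {B, C, F}.
Neither R1 nor R2 is contained in that closure, so the decomposition is lossy.

No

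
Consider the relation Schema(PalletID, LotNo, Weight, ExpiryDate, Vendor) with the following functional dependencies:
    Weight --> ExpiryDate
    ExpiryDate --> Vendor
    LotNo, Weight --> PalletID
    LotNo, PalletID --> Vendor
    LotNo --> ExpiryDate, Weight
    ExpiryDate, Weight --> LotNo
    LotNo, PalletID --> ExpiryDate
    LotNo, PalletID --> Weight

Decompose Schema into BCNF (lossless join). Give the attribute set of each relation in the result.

{ExpiryDate, LotNo, PalletID, Weight}; {ExpiryDate, Vendor}

Candidate keys of the original relation: {LotNo}, {Weight}.
Within {ExpiryDate, LotNo, PalletID, Vendor, Weight}: {ExpiryDate}⁺ ∩ {ExpiryDate, LotNo, PalletID, Vendor, Weight} = {ExpiryDate, Vendor}, not the whole set, so ExpiryDate --> Vendor violates BCNF; decompose into {ExpiryDate, Vendor} and {ExpiryDate, LotNo, PalletID, Weight}.
{ExpiryDate, Vendor}: every determinant is a superkey — BCNF.
{ExpiryDate, LotNo, PalletID, Weight}: every determinant is a superkey — BCNF.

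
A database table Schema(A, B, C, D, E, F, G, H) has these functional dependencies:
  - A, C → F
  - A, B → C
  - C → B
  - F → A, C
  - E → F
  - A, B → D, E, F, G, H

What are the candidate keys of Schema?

{E}⁺ = {A, B, C, D, E, F, G, H} — all of the relation — so {E} is a candidate key.
{F}⁺ = {A, B, C, D, E, F, G, H} — all of the relation — so {F} is a candidate key.
{A, B}⁺ = {A, B, C, D, E, F, G, H} — all of the relation — so {A, B} is a candidate key.
{A, C}⁺ = {A, B, C, D, E, F, G, H} — all of the relation — so {A, C} is a candidate key.
These are minimal and exhaustive — every other superkey contains one of them.

{A, B}, {A, C}, {E}, {F}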